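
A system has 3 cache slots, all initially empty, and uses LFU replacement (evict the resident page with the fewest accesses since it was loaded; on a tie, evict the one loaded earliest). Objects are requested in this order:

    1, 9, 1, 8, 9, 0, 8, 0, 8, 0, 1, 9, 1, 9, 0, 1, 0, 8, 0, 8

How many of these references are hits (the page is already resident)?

1 → miss, frames [1]
9 → miss, frames [1, 9]
1 → hit
8 → miss, frames [1, 9, 8]
9 → hit
0 → miss, evict 8, frames [1, 9, 0]
8 → miss, evict 0, frames [1, 9, 8]
0 → miss, evict 8, frames [1, 9, 0]
8 → miss, evict 0, frames [1, 9, 8]
0 → miss, evict 8, frames [1, 9, 0]
1 → hit
9 → hit
1 → hit
9 → hit
0 → hit
1 → hit
0 → hit
8 → miss, evict 0, frames [1, 9, 8]
0 → miss, evict 8, frames [1, 9, 0]
8 → miss, evict 0, frames [1, 9, 8]
Hits: 9.

9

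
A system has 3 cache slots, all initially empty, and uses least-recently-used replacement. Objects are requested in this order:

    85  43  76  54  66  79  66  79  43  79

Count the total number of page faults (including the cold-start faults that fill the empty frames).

7

85: miss, frames (85)
43: miss, frames (85 43)
76: miss, frames (85 43 76)
54: miss, evict 85, frames (43 76 54)
66: miss, evict 43, frames (76 54 66)
79: miss, evict 76, frames (54 66 79)
66: hit
79: hit
43: miss, evict 54, frames (66 79 43)
79: hit
Page faults: 7.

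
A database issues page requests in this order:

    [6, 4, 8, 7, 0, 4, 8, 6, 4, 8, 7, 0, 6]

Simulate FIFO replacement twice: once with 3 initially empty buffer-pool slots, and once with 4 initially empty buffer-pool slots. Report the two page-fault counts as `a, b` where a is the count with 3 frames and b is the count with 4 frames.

10, 11

3 frames: F F F F F F F F . . F F . → 10 faults.
4 frames: F F F F F . . F F F F F F → 11 faults.
11 > 10: adding a frame increased faults — Belady's anomaly.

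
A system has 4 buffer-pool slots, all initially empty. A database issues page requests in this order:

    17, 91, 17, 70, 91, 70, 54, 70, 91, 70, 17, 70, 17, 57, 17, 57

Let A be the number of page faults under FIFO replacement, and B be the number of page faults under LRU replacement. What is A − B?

1

Under FIFO: F F . F . . F . . . . . . F F . → 6 faults.
Under LRU: F F . F . . F . . . . . . F . . → 5 faults.
A − B = 6 − 5 = 1.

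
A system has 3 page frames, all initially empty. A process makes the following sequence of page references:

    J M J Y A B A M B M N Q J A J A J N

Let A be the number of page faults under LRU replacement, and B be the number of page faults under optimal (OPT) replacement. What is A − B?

3

Under LRU: F F . F F F . F . . F F F F . . . F → 11 faults.
Under OPT: F F . F F F . . . . F F F . . . . . → 8 faults.
A − B = 11 − 8 = 3.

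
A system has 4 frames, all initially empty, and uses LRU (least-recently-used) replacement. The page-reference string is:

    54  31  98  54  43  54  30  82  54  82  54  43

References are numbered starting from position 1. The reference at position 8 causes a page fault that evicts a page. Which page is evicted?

98

pos 1: 54 -> miss, frames {54}
pos 2: 31 -> miss, frames {54,31}
pos 3: 98 -> miss, frames {54,31,98}
pos 4: 54 -> hit
pos 5: 43 -> miss, frames {31,98,54,43}
pos 6: 54 -> hit
pos 7: 30 -> miss, evict 31, frames {98,43,54,30}
pos 8: 82 -> miss, evict 98, frames {43,54,30,82}
At position 8, page 98 is evicted.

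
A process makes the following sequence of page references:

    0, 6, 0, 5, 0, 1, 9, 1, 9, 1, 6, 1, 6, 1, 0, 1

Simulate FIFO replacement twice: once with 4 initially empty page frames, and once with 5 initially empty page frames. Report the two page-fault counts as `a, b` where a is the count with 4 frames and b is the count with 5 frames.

4 frames: F F . F . F F . . . . . . . F . → 6 faults.
5 frames: F F . F . F F . . . . . . . . . → 5 faults.
5 < 6: adding a frame reduced faults, as is typical.

6, 5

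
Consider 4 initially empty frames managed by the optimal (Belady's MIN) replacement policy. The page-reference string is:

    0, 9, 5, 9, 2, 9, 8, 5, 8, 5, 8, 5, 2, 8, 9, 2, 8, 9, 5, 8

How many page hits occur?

0 → fault, frames {0}
9 → fault, frames {0,9}
5 → fault, frames {0,9,5}
9 → hit
2 → fault, frames {0,9,5,2}
9 → hit
8 → fault, evict 0, frames {9,5,2,8}
5 → hit
8 → hit
5 → hit
8 → hit
5 → hit
2 → hit
8 → hit
9 → hit
2 → hit
8 → hit
9 → hit
5 → hit
8 → hit
Hits: 15.

15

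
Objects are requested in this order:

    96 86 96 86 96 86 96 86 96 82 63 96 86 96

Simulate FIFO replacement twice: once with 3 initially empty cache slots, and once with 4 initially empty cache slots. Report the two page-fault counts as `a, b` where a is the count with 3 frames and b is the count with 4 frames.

6, 4

3 frames: F F . . . . . . . F F F F . → 6 faults.
4 frames: F F . . . . . . . F F . . . → 4 faults.
4 < 6: adding a frame reduced faults, as is typical.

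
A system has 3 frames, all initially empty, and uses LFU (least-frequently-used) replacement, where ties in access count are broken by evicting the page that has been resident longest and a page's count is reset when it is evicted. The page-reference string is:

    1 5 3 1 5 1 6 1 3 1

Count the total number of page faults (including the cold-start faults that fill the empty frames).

1: fault, frames (1)
5: fault, frames (1 5)
3: fault, frames (1 5 3)
1: hit
5: hit
1: hit
6: fault, evict 3, frames (1 5 6)
1: hit
3: fault, evict 6, frames (1 5 3)
1: hit
Page faults: 5.

5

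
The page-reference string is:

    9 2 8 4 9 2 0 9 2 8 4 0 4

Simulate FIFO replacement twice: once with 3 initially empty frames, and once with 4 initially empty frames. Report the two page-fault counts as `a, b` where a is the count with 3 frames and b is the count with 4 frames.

9, 10

3 frames: F F F F F F F . . F F . . → 9 faults.
4 frames: F F F F . . F F F F F F . → 10 faults.
10 > 9: adding a frame increased faults — Belady's anomaly.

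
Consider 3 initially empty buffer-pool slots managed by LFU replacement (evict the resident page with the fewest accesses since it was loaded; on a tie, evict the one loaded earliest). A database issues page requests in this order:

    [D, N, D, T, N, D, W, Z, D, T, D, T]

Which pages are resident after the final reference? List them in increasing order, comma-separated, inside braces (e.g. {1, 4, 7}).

D -> miss, frames (D)
N -> miss, frames (D N)
D -> hit
T -> miss, frames (D N T)
N -> hit
D -> hit
W -> miss, evict T, frames (D N W)
Z -> miss, evict W, frames (D N Z)
D -> hit
T -> miss, evict Z, frames (D N T)
D -> hit
T -> hit

{D, N, T}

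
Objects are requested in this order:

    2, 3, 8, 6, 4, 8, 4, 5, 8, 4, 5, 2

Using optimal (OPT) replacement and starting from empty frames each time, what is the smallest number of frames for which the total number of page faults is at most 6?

4

f=1: 12 faults
f=2: 8 faults
f=3: 7 faults
f=4: 6 faults
f=5: 6 faults
f=6: 6 faults
Smallest f with faults ≤ 6 is 4.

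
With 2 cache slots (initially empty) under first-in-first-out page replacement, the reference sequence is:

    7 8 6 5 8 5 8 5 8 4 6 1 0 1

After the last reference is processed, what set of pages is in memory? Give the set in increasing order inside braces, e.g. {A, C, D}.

{0, 1}

7 -> fault, frames [7]
8 -> fault, frames [7, 8]
6 -> fault, evict 7, frames [8, 6]
5 -> fault, evict 8, frames [6, 5]
8 -> fault, evict 6, frames [5, 8]
5 -> hit
8 -> hit
5 -> hit
8 -> hit
4 -> fault, evict 5, frames [8, 4]
6 -> fault, evict 8, frames [4, 6]
1 -> fault, evict 4, frames [6, 1]
0 -> fault, evict 6, frames [1, 0]
1 -> hit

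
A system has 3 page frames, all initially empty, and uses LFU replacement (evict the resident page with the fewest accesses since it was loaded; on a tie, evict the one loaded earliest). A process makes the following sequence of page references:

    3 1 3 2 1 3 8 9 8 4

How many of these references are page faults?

7

3: miss, frames {3}
1: miss, frames {3,1}
3: hit
2: miss, frames {3,1,2}
1: hit
3: hit
8: miss, evict 2, frames {3,1,8}
9: miss, evict 8, frames {3,1,9}
8: miss, evict 9, frames {3,1,8}
4: miss, evict 8, frames {3,1,4}
Page faults: 7.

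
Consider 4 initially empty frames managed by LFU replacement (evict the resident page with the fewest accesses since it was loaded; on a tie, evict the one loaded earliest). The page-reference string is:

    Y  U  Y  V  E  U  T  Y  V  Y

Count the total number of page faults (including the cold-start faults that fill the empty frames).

6

Y → miss, frames {Y}
U → miss, frames {Y,U}
Y → hit
V → miss, frames {Y,U,V}
E → miss, frames {Y,U,V,E}
U → hit
T → miss, evict V, frames {Y,U,E,T}
Y → hit
V → miss, evict E, frames {Y,U,T,V}
Y → hit
Page faults: 6.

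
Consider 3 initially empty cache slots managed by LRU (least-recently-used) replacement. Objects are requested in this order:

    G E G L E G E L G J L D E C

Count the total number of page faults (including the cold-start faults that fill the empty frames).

7

G -> miss, frames (G)
E -> miss, frames (G E)
G -> hit
L -> miss, frames (E G L)
E -> hit
G -> hit
E -> hit
L -> hit
G -> hit
J -> miss, evict E, frames (L G J)
L -> hit
D -> miss, evict G, frames (J L D)
E -> miss, evict J, frames (L D E)
C -> miss, evict L, frames (D E C)
Page faults: 7.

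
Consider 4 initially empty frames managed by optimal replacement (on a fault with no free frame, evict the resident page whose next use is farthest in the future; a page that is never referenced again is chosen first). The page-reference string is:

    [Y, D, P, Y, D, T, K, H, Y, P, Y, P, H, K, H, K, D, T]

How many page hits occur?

10

Y -> fault, frames [Y]
D -> fault, frames [Y, D]
P -> fault, frames [Y, D, P]
Y -> hit
D -> hit
T -> fault, frames [Y, D, P, T]
K -> fault, evict T, frames [Y, D, P, K]
H -> fault, evict D, frames [Y, P, K, H]
Y -> hit
P -> hit
Y -> hit
P -> hit
H -> hit
K -> hit
H -> hit
K -> hit
D -> fault, evict H, frames [Y, P, K, D]
T -> fault, evict D, frames [Y, P, K, T]
Hits: 10.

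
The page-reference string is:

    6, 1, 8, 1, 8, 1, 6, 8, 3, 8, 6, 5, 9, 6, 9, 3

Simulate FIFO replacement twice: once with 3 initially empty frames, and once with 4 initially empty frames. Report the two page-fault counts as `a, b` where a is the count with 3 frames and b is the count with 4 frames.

3 frames: F F F . . . . . F . F F F . . F → 8 faults.
4 frames: F F F . . . . . F . . F F F . . → 7 faults.
7 < 8: adding a frame reduced faults, as is typical.

8, 7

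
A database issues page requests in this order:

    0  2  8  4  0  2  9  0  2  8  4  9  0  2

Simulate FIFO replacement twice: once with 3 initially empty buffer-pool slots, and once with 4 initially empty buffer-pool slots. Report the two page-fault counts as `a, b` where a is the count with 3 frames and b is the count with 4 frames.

3 frames: F F F F F F F . . F F . F F → 11 faults.
4 frames: F F F F . . F F F F F F F F → 12 faults.
12 > 11: adding a frame increased faults — Belady's anomaly.

11, 12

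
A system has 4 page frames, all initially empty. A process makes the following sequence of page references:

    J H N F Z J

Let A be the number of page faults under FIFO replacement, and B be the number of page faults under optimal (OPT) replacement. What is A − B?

Under FIFO: F F F F F F → 6 faults.
Under OPT: F F F F F . → 5 faults.
A − B = 6 − 5 = 1.

1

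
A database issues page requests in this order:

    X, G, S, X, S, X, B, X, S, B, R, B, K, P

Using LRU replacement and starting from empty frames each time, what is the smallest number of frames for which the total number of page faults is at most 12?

f=1: 14 faults
f=2: 10 faults
f=3: 7 faults
f=4: 7 faults
f=5: 7 faults
f=6: 7 faults
f=7: 7 faults
Smallest f with faults ≤ 12 is 2.

2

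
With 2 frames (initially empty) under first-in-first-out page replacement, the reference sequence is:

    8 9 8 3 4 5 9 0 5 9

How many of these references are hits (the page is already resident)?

1

8: fault, frames (8)
9: fault, frames (8 9)
8: hit
3: fault, evict 8, frames (9 3)
4: fault, evict 9, frames (3 4)
5: fault, evict 3, frames (4 5)
9: fault, evict 4, frames (5 9)
0: fault, evict 5, frames (9 0)
5: fault, evict 9, frames (0 5)
9: fault, evict 0, frames (5 9)
Hits: 1.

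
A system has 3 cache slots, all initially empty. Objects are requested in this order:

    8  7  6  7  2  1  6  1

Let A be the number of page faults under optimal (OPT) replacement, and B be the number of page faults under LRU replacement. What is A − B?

-1

Under OPT: F F F . F F . . → 5 faults.
Under LRU: F F F . F F F . → 6 faults.
A − B = 5 − 6 = -1.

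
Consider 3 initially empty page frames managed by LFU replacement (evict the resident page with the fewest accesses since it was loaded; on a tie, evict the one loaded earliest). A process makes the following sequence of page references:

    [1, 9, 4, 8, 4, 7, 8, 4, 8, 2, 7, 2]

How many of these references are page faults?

1 → fault, frames [1]
9 → fault, frames [1, 9]
4 → fault, frames [1, 9, 4]
8 → fault, evict 1, frames [9, 4, 8]
4 → hit
7 → fault, evict 9, frames [4, 8, 7]
8 → hit
4 → hit
8 → hit
2 → fault, evict 7, frames [4, 8, 2]
7 → fault, evict 2, frames [4, 8, 7]
2 → fault, evict 7, frames [4, 8, 2]
Page faults: 8.

8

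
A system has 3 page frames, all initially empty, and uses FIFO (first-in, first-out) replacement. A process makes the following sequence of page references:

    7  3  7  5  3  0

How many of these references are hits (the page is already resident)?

7 → miss, frames {7}
3 → miss, frames {7,3}
7 → hit
5 → miss, frames {7,3,5}
3 → hit
0 → miss, evict 7, frames {3,5,0}
Hits: 2.

2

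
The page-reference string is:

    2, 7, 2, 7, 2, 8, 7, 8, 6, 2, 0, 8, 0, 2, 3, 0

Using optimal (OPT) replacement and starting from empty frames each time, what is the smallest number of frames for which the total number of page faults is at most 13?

f=1: 16 faults
f=2: 8 faults
f=3: 6 faults
f=4: 6 faults
f=5: 6 faults
f=6: 6 faults
Smallest f with faults ≤ 13 is 2.

2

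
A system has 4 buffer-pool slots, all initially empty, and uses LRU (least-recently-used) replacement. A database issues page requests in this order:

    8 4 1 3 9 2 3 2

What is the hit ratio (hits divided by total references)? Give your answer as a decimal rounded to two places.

0.25

8 -> miss, frames {8}
4 -> miss, frames {8,4}
1 -> miss, frames {8,4,1}
3 -> miss, frames {8,4,1,3}
9 -> miss, evict 8, frames {4,1,3,9}
2 -> miss, evict 4, frames {1,3,9,2}
3 -> hit
2 -> hit
Hits: 2 of 8 references → 2/8 = 0.2500.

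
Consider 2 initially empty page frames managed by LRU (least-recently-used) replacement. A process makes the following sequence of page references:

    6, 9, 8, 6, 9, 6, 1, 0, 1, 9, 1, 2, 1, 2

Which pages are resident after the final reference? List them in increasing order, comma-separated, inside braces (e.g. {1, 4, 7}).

6 → fault, frames {6}
9 → fault, frames {6,9}
8 → fault, evict 6, frames {9,8}
6 → fault, evict 9, frames {8,6}
9 → fault, evict 8, frames {6,9}
6 → hit
1 → fault, evict 9, frames {6,1}
0 → fault, evict 6, frames {1,0}
1 → hit
9 → fault, evict 0, frames {1,9}
1 → hit
2 → fault, evict 9, frames {1,2}
1 → hit
2 → hit

{1, 2}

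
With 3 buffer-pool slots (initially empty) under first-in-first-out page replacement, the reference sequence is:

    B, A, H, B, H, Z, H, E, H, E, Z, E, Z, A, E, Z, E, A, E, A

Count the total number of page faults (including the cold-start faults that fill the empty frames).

6

B: miss, frames {B}
A: miss, frames {B,A}
H: miss, frames {B,A,H}
B: hit
H: hit
Z: miss, evict B, frames {A,H,Z}
H: hit
E: miss, evict A, frames {H,Z,E}
H: hit
E: hit
Z: hit
E: hit
Z: hit
A: miss, evict H, frames {Z,E,A}
E: hit
Z: hit
E: hit
A: hit
E: hit
A: hit
Page faults: 6.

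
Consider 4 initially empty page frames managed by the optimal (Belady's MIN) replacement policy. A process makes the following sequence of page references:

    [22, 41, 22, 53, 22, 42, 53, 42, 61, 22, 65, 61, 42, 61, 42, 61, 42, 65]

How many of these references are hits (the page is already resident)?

12

22: miss, frames (22)
41: miss, frames (22 41)
22: hit
53: miss, frames (22 41 53)
22: hit
42: miss, frames (22 41 53 42)
53: hit
42: hit
61: miss, evict 53, frames (22 41 42 61)
22: hit
65: miss, evict 41, frames (22 42 61 65)
61: hit
42: hit
61: hit
42: hit
61: hit
42: hit
65: hit
Hits: 12.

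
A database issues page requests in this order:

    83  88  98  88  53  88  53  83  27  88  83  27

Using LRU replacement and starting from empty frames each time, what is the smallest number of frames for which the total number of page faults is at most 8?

f=1: 12 faults
f=2: 9 faults
f=3: 7 faults
f=4: 5 faults
f=5: 5 faults
Smallest f with faults ≤ 8 is 3.

3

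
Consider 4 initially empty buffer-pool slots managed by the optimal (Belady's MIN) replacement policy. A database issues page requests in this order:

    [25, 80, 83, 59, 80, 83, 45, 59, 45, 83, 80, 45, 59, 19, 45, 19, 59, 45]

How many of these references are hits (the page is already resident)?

25 -> fault, frames {25}
80 -> fault, frames {25,80}
83 -> fault, frames {25,80,83}
59 -> fault, frames {25,80,83,59}
80 -> hit
83 -> hit
45 -> fault, evict 25, frames {80,83,59,45}
59 -> hit
45 -> hit
83 -> hit
80 -> hit
45 -> hit
59 -> hit
19 -> fault, evict 83, frames {80,59,45,19}
45 -> hit
19 -> hit
59 -> hit
45 -> hit
Hits: 12.

12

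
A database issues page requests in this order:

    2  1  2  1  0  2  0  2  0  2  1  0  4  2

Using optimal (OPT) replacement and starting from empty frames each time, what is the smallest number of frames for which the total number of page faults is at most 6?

2

f=1: 14 faults
f=2: 6 faults
f=3: 4 faults
f=4: 4 faults
Smallest f with faults ≤ 6 is 2.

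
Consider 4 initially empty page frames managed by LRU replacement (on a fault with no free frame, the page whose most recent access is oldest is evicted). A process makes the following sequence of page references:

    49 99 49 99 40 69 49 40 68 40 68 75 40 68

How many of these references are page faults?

6

49: miss, frames [49]
99: miss, frames [49, 99]
49: hit
99: hit
40: miss, frames [49, 99, 40]
69: miss, frames [49, 99, 40, 69]
49: hit
40: hit
68: miss, evict 99, frames [69, 49, 40, 68]
40: hit
68: hit
75: miss, evict 69, frames [49, 40, 68, 75]
40: hit
68: hit
Page faults: 6.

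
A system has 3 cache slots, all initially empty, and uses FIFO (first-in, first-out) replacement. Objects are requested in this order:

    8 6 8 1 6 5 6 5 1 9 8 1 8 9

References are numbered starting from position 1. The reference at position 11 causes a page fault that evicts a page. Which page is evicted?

pos 1: 8 → miss, frames {8}
pos 2: 6 → miss, frames {8,6}
pos 3: 8 → hit
pos 4: 1 → miss, frames {8,6,1}
pos 5: 6 → hit
pos 6: 5 → miss, evict 8, frames {6,1,5}
pos 7: 6 → hit
pos 8: 5 → hit
pos 9: 1 → hit
pos 10: 9 → miss, evict 6, frames {1,5,9}
pos 11: 8 → miss, evict 1, frames {5,9,8}
At position 11, page 1 is evicted.

1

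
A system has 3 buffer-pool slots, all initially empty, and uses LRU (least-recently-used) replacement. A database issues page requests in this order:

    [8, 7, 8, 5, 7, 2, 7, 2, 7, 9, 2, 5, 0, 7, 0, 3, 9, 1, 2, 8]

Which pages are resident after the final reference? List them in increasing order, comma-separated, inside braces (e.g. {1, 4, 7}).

{1, 2, 8}

8: fault, frames (8)
7: fault, frames (8 7)
8: hit
5: fault, frames (7 8 5)
7: hit
2: fault, evict 8, frames (5 7 2)
7: hit
2: hit
7: hit
9: fault, evict 5, frames (2 7 9)
2: hit
5: fault, evict 7, frames (9 2 5)
0: fault, evict 9, frames (2 5 0)
7: fault, evict 2, frames (5 0 7)
0: hit
3: fault, evict 5, frames (7 0 3)
9: fault, evict 7, frames (0 3 9)
1: fault, evict 0, frames (3 9 1)
2: fault, evict 3, frames (9 1 2)
8: fault, evict 9, frames (1 2 8)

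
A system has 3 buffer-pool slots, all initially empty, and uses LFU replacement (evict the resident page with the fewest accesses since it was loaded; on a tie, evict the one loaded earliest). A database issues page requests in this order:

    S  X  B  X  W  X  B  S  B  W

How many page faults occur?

6

S → miss, frames {S}
X → miss, frames {S,X}
B → miss, frames {S,X,B}
X → hit
W → miss, evict S, frames {X,B,W}
X → hit
B → hit
S → miss, evict W, frames {X,B,S}
B → hit
W → miss, evict S, frames {X,B,W}
Page faults: 6.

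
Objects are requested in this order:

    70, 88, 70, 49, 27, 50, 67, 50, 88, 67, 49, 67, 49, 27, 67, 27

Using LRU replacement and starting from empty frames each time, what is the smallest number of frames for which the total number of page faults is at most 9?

f=1: 16 faults
f=2: 11 faults
f=3: 9 faults
f=4: 9 faults
f=5: 7 faults
f=6: 6 faults
Smallest f with faults ≤ 9 is 3.

3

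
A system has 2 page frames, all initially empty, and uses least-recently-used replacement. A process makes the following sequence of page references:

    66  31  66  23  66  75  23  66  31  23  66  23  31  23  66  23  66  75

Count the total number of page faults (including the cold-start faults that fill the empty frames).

12

66 → fault, frames [66]
31 → fault, frames [66, 31]
66 → hit
23 → fault, evict 31, frames [66, 23]
66 → hit
75 → fault, evict 23, frames [66, 75]
23 → fault, evict 66, frames [75, 23]
66 → fault, evict 75, frames [23, 66]
31 → fault, evict 23, frames [66, 31]
23 → fault, evict 66, frames [31, 23]
66 → fault, evict 31, frames [23, 66]
23 → hit
31 → fault, evict 66, frames [23, 31]
23 → hit
66 → fault, evict 31, frames [23, 66]
23 → hit
66 → hit
75 → fault, evict 23, frames [66, 75]
Page faults: 12.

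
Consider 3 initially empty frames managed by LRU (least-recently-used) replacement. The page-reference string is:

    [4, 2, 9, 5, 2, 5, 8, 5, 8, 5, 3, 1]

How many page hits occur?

5

4 -> miss, frames (4)
2 -> miss, frames (4 2)
9 -> miss, frames (4 2 9)
5 -> miss, evict 4, frames (2 9 5)
2 -> hit
5 -> hit
8 -> miss, evict 9, frames (2 5 8)
5 -> hit
8 -> hit
5 -> hit
3 -> miss, evict 2, frames (8 5 3)
1 -> miss, evict 8, frames (5 3 1)
Hits: 5.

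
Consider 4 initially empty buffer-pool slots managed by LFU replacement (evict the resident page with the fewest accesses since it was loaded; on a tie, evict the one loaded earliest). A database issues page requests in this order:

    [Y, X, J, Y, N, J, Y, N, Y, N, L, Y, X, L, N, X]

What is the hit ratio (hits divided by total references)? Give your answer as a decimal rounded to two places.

Y -> fault, frames {Y}
X -> fault, frames {Y,X}
J -> fault, frames {Y,X,J}
Y -> hit
N -> fault, frames {Y,X,J,N}
J -> hit
Y -> hit
N -> hit
Y -> hit
N -> hit
L -> fault, evict X, frames {Y,J,N,L}
Y -> hit
X -> fault, evict L, frames {Y,J,N,X}
L -> fault, evict X, frames {Y,J,N,L}
N -> hit
X -> fault, evict L, frames {Y,J,N,X}
Hits: 8 of 16 references → 8/16 = 0.5000.

0.50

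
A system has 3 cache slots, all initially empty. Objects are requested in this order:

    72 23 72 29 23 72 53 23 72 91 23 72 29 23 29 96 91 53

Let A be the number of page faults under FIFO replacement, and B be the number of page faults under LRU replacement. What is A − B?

2

Under FIFO: F F . F . . F . F F F . F . . F F F → 11 faults.
Under LRU: F F . F . . F . . F . . F . . F F F → 9 faults.
A − B = 11 − 9 = 2.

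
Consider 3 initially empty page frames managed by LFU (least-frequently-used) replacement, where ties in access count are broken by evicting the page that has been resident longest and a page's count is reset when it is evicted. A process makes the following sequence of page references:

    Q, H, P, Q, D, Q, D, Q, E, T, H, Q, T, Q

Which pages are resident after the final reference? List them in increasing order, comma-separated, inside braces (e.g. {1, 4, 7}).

{D, Q, T}

Q: fault, frames (Q)
H: fault, frames (Q H)
P: fault, frames (Q H P)
Q: hit
D: fault, evict H, frames (Q P D)
Q: hit
D: hit
Q: hit
E: fault, evict P, frames (Q D E)
T: fault, evict E, frames (Q D T)
H: fault, evict T, frames (Q D H)
Q: hit
T: fault, evict H, frames (Q D T)
Q: hit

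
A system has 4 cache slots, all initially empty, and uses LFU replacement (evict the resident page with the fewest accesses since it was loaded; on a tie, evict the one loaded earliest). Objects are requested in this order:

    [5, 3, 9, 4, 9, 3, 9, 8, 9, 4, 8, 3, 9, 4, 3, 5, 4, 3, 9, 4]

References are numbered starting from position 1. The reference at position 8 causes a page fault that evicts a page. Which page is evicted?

5

pos 1: 5: fault, frames [5]
pos 2: 3: fault, frames [5, 3]
pos 3: 9: fault, frames [5, 3, 9]
pos 4: 4: fault, frames [5, 3, 9, 4]
pos 5: 9: hit
pos 6: 3: hit
pos 7: 9: hit
pos 8: 8: fault, evict 5, frames [3, 9, 4, 8]
At position 8, page 5 is evicted.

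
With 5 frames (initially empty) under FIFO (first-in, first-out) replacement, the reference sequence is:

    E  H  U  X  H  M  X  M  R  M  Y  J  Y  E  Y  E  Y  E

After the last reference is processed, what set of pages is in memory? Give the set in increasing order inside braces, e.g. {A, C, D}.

E: fault, frames [E]
H: fault, frames [E, H]
U: fault, frames [E, H, U]
X: fault, frames [E, H, U, X]
H: hit
M: fault, frames [E, H, U, X, M]
X: hit
M: hit
R: fault, evict E, frames [H, U, X, M, R]
M: hit
Y: fault, evict H, frames [U, X, M, R, Y]
J: fault, evict U, frames [X, M, R, Y, J]
Y: hit
E: fault, evict X, frames [M, R, Y, J, E]
Y: hit
E: hit
Y: hit
E: hit

{E, J, M, R, Y}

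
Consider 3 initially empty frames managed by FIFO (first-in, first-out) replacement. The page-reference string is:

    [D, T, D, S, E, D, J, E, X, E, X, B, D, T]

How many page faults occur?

11

D -> fault, frames (D)
T -> fault, frames (D T)
D -> hit
S -> fault, frames (D T S)
E -> fault, evict D, frames (T S E)
D -> fault, evict T, frames (S E D)
J -> fault, evict S, frames (E D J)
E -> hit
X -> fault, evict E, frames (D J X)
E -> fault, evict D, frames (J X E)
X -> hit
B -> fault, evict J, frames (X E B)
D -> fault, evict X, frames (E B D)
T -> fault, evict E, frames (B D T)
Page faults: 11.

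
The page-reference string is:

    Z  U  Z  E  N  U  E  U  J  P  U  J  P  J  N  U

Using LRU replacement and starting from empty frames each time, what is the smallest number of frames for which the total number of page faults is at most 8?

4

f=1: 16 faults
f=2: 13 faults
f=3: 9 faults
f=4: 7 faults
f=5: 6 faults
f=6: 6 faults
Smallest f with faults ≤ 8 is 4.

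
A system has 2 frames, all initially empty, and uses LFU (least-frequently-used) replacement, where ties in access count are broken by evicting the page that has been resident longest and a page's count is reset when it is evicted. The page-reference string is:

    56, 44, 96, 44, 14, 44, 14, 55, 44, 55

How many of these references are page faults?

5

56 → fault, frames (56)
44 → fault, frames (56 44)
96 → fault, evict 56, frames (44 96)
44 → hit
14 → fault, evict 96, frames (44 14)
44 → hit
14 → hit
55 → fault, evict 14, frames (44 55)
44 → hit
55 → hit
Page faults: 5.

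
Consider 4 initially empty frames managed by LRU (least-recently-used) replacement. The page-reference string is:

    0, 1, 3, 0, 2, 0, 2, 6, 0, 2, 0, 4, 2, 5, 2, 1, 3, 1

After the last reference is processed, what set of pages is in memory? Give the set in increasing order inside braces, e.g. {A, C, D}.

0 -> miss, frames [0]
1 -> miss, frames [0, 1]
3 -> miss, frames [0, 1, 3]
0 -> hit
2 -> miss, frames [1, 3, 0, 2]
0 -> hit
2 -> hit
6 -> miss, evict 1, frames [3, 0, 2, 6]
0 -> hit
2 -> hit
0 -> hit
4 -> miss, evict 3, frames [6, 2, 0, 4]
2 -> hit
5 -> miss, evict 6, frames [0, 4, 2, 5]
2 -> hit
1 -> miss, evict 0, frames [4, 5, 2, 1]
3 -> miss, evict 4, frames [5, 2, 1, 3]
1 -> hit

{1, 2, 3, 5}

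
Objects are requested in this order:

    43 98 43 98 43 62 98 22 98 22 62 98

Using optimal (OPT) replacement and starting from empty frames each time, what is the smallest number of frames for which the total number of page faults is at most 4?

3

f=1: 12 faults
f=2: 5 faults
f=3: 4 faults
f=4: 4 faults
Smallest f with faults ≤ 4 is 3.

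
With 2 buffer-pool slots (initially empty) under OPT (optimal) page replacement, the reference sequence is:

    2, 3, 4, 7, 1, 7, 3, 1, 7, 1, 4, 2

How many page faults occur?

2: miss, frames (2)
3: miss, frames (2 3)
4: miss, evict 2, frames (3 4)
7: miss, evict 4, frames (3 7)
1: miss, evict 3, frames (7 1)
7: hit
3: miss, evict 7, frames (1 3)
1: hit
7: miss, evict 3, frames (1 7)
1: hit
4: miss, evict 7, frames (1 4)
2: miss, evict 4, frames (1 2)
Page faults: 9.

9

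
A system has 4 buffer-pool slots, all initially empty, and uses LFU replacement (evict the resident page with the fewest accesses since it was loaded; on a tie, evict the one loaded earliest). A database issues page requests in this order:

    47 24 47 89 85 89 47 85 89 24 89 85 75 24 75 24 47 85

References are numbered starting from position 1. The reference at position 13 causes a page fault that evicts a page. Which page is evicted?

pos 1: 47: miss, frames {47}
pos 2: 24: miss, frames {47,24}
pos 3: 47: hit
pos 4: 89: miss, frames {47,24,89}
pos 5: 85: miss, frames {47,24,89,85}
pos 6: 89: hit
pos 7: 47: hit
pos 8: 85: hit
pos 9: 89: hit
pos 10: 24: hit
pos 11: 89: hit
pos 12: 85: hit
pos 13: 75: miss, evict 24, frames {47,89,85,75}
At position 13, page 24 is evicted.

24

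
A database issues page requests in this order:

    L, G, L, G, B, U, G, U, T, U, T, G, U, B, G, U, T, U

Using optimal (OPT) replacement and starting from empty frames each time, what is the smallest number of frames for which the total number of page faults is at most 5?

4

f=1: 18 faults
f=2: 9 faults
f=3: 7 faults
f=4: 5 faults
f=5: 5 faults
Smallest f with faults ≤ 5 is 4.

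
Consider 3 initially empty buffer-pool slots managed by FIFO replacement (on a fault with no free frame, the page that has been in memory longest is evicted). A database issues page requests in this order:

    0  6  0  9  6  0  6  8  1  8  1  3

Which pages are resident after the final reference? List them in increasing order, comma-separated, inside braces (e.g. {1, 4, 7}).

{1, 3, 8}

0 → fault, frames [0]
6 → fault, frames [0, 6]
0 → hit
9 → fault, frames [0, 6, 9]
6 → hit
0 → hit
6 → hit
8 → fault, evict 0, frames [6, 9, 8]
1 → fault, evict 6, frames [9, 8, 1]
8 → hit
1 → hit
3 → fault, evict 9, frames [8, 1, 3]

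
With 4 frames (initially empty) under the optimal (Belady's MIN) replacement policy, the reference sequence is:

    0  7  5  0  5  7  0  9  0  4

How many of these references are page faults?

5

0: fault, frames {0}
7: fault, frames {0,7}
5: fault, frames {0,7,5}
0: hit
5: hit
7: hit
0: hit
9: fault, frames {0,7,5,9}
0: hit
4: fault, evict 9, frames {0,7,5,4}
Page faults: 5.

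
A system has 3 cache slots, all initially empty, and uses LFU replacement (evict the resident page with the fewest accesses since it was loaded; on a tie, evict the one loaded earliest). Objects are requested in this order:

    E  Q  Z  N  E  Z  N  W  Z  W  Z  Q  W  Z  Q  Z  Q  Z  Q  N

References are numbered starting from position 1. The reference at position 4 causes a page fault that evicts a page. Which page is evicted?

E

pos 1: E -> miss, frames {E}
pos 2: Q -> miss, frames {E,Q}
pos 3: Z -> miss, frames {E,Q,Z}
pos 4: N -> miss, evict E, frames {Q,Z,N}
At position 4, page E is evicted.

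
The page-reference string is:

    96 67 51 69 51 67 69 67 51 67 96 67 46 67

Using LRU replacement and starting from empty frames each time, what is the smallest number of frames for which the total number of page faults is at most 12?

2

f=1: 14 faults
f=2: 9 faults
f=3: 6 faults
f=4: 5 faults
f=5: 5 faults
Smallest f with faults ≤ 12 is 2.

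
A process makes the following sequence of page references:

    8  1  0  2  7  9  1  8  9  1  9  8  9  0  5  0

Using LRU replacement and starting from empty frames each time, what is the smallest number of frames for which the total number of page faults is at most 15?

2

f=1: 16 faults
f=2: 13 faults
f=3: 10 faults
f=4: 10 faults
f=5: 9 faults
f=6: 7 faults
f=7: 7 faults
Smallest f with faults ≤ 15 is 2.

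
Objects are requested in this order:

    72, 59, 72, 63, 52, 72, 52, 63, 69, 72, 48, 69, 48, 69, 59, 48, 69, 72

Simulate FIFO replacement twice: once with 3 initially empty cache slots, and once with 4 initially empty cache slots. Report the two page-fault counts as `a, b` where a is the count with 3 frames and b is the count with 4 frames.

3 frames: F F . F F F . . F . F . . . F . . F → 9 faults.
4 frames: F F . F F . . . F F F . . . F . . . → 8 faults.
8 < 9: adding a frame reduced faults, as is typical.

9, 8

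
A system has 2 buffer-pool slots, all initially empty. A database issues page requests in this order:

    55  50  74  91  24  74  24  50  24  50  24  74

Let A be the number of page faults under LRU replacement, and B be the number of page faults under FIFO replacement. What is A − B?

Under LRU: F F F F F F . F . . . F → 8 faults.
Under FIFO: F F F F F F . F F . . F → 9 faults.
A − B = 8 − 9 = -1.

-1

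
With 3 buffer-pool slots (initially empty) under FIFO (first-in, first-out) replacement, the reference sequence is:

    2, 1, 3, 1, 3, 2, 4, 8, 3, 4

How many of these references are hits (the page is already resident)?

5

2 -> miss, frames (2)
1 -> miss, frames (2 1)
3 -> miss, frames (2 1 3)
1 -> hit
3 -> hit
2 -> hit
4 -> miss, evict 2, frames (1 3 4)
8 -> miss, evict 1, frames (3 4 8)
3 -> hit
4 -> hit
Hits: 5.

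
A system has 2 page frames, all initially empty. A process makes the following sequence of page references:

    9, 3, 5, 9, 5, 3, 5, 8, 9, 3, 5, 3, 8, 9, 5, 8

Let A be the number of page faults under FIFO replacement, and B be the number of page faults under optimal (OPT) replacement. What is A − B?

4

Under FIFO: F F F F . F F F F F F . F F F F → 14 faults.
Under OPT: F F F . . F . F F . F . F F . F → 10 faults.
A − B = 14 − 10 = 4.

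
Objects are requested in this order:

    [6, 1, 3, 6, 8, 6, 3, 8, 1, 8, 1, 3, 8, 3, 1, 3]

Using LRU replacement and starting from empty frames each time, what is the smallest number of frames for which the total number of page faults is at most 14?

f=1: 16 faults
f=2: 11 faults
f=3: 5 faults
f=4: 4 faults
Smallest f with faults ≤ 14 is 2.

2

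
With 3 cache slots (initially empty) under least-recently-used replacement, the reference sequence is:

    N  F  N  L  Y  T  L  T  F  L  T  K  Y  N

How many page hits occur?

N: miss, frames {N}
F: miss, frames {N,F}
N: hit
L: miss, frames {F,N,L}
Y: miss, evict F, frames {N,L,Y}
T: miss, evict N, frames {L,Y,T}
L: hit
T: hit
F: miss, evict Y, frames {L,T,F}
L: hit
T: hit
K: miss, evict F, frames {L,T,K}
Y: miss, evict L, frames {T,K,Y}
N: miss, evict T, frames {K,Y,N}
Hits: 5.

5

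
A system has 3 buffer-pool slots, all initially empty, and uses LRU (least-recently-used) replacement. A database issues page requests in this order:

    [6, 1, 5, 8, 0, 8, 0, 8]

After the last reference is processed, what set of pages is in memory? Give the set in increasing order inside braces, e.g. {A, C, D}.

6 → miss, frames [6]
1 → miss, frames [6, 1]
5 → miss, frames [6, 1, 5]
8 → miss, evict 6, frames [1, 5, 8]
0 → miss, evict 1, frames [5, 8, 0]
8 → hit
0 → hit
8 → hit

{0, 5, 8}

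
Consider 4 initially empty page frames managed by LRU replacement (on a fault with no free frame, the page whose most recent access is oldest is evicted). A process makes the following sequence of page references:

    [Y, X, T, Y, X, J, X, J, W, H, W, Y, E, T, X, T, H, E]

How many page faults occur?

Y: miss, frames {Y}
X: miss, frames {Y,X}
T: miss, frames {Y,X,T}
Y: hit
X: hit
J: miss, frames {T,Y,X,J}
X: hit
J: hit
W: miss, evict T, frames {Y,X,J,W}
H: miss, evict Y, frames {X,J,W,H}
W: hit
Y: miss, evict X, frames {J,H,W,Y}
E: miss, evict J, frames {H,W,Y,E}
T: miss, evict H, frames {W,Y,E,T}
X: miss, evict W, frames {Y,E,T,X}
T: hit
H: miss, evict Y, frames {E,X,T,H}
E: hit
Page faults: 11.

11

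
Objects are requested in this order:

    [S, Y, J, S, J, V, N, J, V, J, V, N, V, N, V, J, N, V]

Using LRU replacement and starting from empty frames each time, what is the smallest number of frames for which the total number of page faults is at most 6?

3

f=1: 18 faults
f=2: 12 faults
f=3: 5 faults
f=4: 5 faults
f=5: 5 faults
Smallest f with faults ≤ 6 is 3.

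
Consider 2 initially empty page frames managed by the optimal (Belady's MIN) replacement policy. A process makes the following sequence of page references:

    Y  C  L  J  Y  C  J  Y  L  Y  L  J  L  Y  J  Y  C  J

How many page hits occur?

Y -> miss, frames (Y)
C -> miss, frames (Y C)
L -> miss, evict C, frames (Y L)
J -> miss, evict L, frames (Y J)
Y -> hit
C -> miss, evict Y, frames (J C)
J -> hit
Y -> miss, evict C, frames (J Y)
L -> miss, evict J, frames (Y L)
Y -> hit
L -> hit
J -> miss, evict Y, frames (L J)
L -> hit
Y -> miss, evict L, frames (J Y)
J -> hit
Y -> hit
C -> miss, evict Y, frames (J C)
J -> hit
Hits: 8.

8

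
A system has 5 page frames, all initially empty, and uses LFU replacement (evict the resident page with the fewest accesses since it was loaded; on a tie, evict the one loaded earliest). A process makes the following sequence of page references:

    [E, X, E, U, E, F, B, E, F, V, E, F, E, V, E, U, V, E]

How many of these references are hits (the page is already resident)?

E -> fault, frames [E]
X -> fault, frames [E, X]
E -> hit
U -> fault, frames [E, X, U]
E -> hit
F -> fault, frames [E, X, U, F]
B -> fault, frames [E, X, U, F, B]
E -> hit
F -> hit
V -> fault, evict X, frames [E, U, F, B, V]
E -> hit
F -> hit
E -> hit
V -> hit
E -> hit
U -> hit
V -> hit
E -> hit
Hits: 12.

12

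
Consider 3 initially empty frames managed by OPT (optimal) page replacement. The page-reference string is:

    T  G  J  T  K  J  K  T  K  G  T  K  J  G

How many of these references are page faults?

T -> fault, frames (T)
G -> fault, frames (T G)
J -> fault, frames (T G J)
T -> hit
K -> fault, evict G, frames (T J K)
J -> hit
K -> hit
T -> hit
K -> hit
G -> fault, evict J, frames (T K G)
T -> hit
K -> hit
J -> fault, evict K, frames (T G J)
G -> hit
Page faults: 6.

6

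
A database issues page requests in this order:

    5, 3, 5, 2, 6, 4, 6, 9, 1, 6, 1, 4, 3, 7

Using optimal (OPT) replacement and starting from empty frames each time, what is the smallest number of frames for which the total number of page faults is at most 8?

f=1: 14 faults
f=2: 10 faults
f=3: 9 faults
f=4: 8 faults
f=5: 8 faults
f=6: 8 faults
f=7: 8 faults
f=8: 8 faults
Smallest f with faults ≤ 8 is 4.

4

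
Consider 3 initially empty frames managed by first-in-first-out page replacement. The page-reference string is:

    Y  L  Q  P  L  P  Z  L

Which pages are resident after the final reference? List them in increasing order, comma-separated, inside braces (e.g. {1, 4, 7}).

Y: fault, frames [Y]
L: fault, frames [Y, L]
Q: fault, frames [Y, L, Q]
P: fault, evict Y, frames [L, Q, P]
L: hit
P: hit
Z: fault, evict L, frames [Q, P, Z]
L: fault, evict Q, frames [P, Z, L]

{L, P, Z}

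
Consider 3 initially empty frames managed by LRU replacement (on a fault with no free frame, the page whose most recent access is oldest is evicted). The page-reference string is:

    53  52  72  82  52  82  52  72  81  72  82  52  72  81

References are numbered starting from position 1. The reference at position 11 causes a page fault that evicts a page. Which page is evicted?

52

pos 1: 53 -> miss, frames (53)
pos 2: 52 -> miss, frames (53 52)
pos 3: 72 -> miss, frames (53 52 72)
pos 4: 82 -> miss, evict 53, frames (52 72 82)
pos 5: 52 -> hit
pos 6: 82 -> hit
pos 7: 52 -> hit
pos 8: 72 -> hit
pos 9: 81 -> miss, evict 82, frames (52 72 81)
pos 10: 72 -> hit
pos 11: 82 -> miss, evict 52, frames (81 72 82)
At position 11, page 52 is evicted.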